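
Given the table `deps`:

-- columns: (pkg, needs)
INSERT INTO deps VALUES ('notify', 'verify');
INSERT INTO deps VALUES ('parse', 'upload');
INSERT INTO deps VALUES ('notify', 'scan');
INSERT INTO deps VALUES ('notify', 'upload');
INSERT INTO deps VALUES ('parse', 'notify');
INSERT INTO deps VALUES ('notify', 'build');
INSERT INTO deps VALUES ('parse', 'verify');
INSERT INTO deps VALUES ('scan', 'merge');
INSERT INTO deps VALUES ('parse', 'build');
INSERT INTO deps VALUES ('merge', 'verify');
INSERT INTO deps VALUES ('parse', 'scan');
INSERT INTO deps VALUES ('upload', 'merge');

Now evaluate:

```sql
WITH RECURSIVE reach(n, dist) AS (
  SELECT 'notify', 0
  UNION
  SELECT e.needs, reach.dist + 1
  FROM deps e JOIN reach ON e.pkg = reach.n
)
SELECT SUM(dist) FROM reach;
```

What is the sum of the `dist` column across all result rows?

Base: (notify, dist=0).
Iteration 1: edges from {notify} -> (build, dist=1), (scan, dist=1), (upload, dist=1), (verify, dist=1).
Iteration 2: edges from {build,scan,upload,verify} -> (merge, dist=2). [UNION drops 1 duplicate row(s)]
Iteration 3: edges from {merge} -> (verify, dist=3).
Iteration 4: no outgoing edges from {verify}; recursion stops.
SUM(dist) = 0 + 1 + 1 + 1 + 1 + 2 + 3 = 9.

9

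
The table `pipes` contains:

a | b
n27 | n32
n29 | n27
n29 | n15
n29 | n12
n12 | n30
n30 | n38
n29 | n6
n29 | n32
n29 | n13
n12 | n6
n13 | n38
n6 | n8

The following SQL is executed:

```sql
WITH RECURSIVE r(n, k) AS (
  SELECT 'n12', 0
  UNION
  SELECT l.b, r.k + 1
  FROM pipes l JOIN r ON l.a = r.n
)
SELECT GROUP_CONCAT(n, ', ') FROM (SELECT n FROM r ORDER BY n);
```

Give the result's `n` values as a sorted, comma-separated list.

n12, n30, n38, n6, n8

Base: (n12, k=0).
Iteration 1: edges from {n12} -> (n30, k=1), (n6, k=1).
Iteration 2: edges from {n30,n6} -> (n38, k=2), (n8, k=2).
Iteration 3: no outgoing edges from {n38,n8}; recursion stops.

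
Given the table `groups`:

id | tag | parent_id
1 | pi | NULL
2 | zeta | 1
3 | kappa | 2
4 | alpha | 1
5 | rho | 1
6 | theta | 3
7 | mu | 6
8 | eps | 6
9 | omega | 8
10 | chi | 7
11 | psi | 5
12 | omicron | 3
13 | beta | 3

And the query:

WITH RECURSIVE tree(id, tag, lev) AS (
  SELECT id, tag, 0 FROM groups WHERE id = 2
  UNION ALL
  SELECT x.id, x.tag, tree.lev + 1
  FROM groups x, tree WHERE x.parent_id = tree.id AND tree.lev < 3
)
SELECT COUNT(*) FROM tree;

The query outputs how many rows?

Base: id=2 (zeta) at lev 0.
Iteration 1: rows with parent_id in {2} -> kappa (id 3, lev 1).
Iteration 2: rows with parent_id in {3} -> theta (id 6, lev 2), omicron (id 12, lev 2), beta (id 13, lev 2).
Iteration 3: rows with parent_id in {6,12,13} -> mu (id 7, lev 3), eps (id 8, lev 3).
Iteration 4: lev < 3 fails for all current rows; recursion stops.
Total rows emitted: 7.

7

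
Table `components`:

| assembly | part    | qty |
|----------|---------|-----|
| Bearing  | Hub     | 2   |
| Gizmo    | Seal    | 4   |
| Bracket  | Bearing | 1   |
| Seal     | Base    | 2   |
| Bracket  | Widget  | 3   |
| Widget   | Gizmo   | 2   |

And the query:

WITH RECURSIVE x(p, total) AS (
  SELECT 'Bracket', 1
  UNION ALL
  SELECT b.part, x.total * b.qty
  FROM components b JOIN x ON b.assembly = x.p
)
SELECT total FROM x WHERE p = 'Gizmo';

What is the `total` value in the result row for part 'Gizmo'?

6

Base: (Bracket, total=1).
Iteration 1: components of {Bracket} -> Bearing = 1*1 = 1, Widget = 1*3 = 3.
Iteration 2: components of {Bearing,Widget} -> Gizmo = 3*2 = 6, Hub = 1*2 = 2.
Iteration 3: components of {Gizmo,Hub} -> Seal = 6*4 = 24.
Iteration 4: components of {Seal} -> Base = 24*2 = 48.
Iteration 5: no further components; recursion stops.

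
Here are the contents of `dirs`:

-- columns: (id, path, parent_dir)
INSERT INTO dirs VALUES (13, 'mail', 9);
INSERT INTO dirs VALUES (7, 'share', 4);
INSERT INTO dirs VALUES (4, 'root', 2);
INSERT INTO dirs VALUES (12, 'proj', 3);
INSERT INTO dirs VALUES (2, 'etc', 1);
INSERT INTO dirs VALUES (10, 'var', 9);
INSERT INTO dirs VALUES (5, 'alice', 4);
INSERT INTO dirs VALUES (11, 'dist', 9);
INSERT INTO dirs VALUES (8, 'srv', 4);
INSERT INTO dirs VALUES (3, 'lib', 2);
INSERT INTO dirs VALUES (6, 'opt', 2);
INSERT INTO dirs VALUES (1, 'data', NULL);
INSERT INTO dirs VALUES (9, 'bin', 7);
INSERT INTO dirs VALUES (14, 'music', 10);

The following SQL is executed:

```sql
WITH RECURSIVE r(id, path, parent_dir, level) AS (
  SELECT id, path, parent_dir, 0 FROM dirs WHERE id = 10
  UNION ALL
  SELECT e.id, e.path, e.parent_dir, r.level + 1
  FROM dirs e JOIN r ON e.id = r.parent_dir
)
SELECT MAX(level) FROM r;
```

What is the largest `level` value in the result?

5

Base: id=10 (var), parent_dir=9, level 0.
Iteration 1: join on id=9 -> bin (id 9, parent_dir=7, level 1).
Iteration 2: join on id=7 -> share (id 7, parent_dir=4, level 2).
Iteration 3: join on id=4 -> root (id 4, parent_dir=2, level 3).
Iteration 4: join on id=2 -> etc (id 2, parent_dir=1, level 4).
Iteration 5: join on id=1 -> data (id 1, parent_dir=NULL, level 5).
Iteration 6: parent_dir is NULL; no match; recursion stops.
level values: 0, 1, 2, 3, 4, 5; the maximum is 5.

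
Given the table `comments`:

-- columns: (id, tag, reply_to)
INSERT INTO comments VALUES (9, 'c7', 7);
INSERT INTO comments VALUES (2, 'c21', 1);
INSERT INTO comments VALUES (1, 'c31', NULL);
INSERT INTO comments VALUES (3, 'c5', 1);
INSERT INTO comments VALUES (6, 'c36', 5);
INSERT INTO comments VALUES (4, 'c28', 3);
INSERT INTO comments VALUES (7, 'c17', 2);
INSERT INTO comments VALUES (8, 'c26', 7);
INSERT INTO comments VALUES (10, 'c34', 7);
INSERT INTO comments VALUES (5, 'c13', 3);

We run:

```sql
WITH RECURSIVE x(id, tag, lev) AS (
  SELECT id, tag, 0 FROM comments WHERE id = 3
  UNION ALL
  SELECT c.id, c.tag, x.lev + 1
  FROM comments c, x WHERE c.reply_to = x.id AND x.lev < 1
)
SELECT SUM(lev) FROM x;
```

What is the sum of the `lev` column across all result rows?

Base: id=3 (c5) at lev 0.
Iteration 1: rows with reply_to in {3} -> c28 (id 4, lev 1), c13 (id 5, lev 1).
Iteration 2: lev < 1 fails for all current rows; recursion stops.
SUM(lev) = 0 + 1 + 1 = 2.

2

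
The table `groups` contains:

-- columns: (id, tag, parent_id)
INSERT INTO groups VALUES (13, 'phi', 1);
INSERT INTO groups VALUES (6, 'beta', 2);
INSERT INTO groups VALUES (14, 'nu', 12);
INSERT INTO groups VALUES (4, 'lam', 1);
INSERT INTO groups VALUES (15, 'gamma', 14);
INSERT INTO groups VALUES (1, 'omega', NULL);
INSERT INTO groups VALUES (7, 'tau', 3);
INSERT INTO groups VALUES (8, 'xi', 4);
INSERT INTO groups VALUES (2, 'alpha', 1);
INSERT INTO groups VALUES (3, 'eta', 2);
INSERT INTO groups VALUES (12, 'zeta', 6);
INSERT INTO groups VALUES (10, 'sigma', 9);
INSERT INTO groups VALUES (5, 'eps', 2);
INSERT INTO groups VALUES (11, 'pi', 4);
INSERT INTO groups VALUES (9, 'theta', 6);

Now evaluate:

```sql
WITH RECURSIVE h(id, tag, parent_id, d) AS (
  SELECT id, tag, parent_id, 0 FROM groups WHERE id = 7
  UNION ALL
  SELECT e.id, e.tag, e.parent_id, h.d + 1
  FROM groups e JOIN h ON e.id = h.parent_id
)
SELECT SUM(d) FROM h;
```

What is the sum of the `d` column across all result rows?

6

Base: id=7 (tau), parent_id=3, d 0.
Iteration 1: join on id=3 -> eta (id 3, parent_id=2, d 1).
Iteration 2: join on id=2 -> alpha (id 2, parent_id=1, d 2).
Iteration 3: join on id=1 -> omega (id 1, parent_id=NULL, d 3).
Iteration 4: parent_id is NULL; no match; recursion stops.
SUM(d) = 0 + 1 + 2 + 3 = 6.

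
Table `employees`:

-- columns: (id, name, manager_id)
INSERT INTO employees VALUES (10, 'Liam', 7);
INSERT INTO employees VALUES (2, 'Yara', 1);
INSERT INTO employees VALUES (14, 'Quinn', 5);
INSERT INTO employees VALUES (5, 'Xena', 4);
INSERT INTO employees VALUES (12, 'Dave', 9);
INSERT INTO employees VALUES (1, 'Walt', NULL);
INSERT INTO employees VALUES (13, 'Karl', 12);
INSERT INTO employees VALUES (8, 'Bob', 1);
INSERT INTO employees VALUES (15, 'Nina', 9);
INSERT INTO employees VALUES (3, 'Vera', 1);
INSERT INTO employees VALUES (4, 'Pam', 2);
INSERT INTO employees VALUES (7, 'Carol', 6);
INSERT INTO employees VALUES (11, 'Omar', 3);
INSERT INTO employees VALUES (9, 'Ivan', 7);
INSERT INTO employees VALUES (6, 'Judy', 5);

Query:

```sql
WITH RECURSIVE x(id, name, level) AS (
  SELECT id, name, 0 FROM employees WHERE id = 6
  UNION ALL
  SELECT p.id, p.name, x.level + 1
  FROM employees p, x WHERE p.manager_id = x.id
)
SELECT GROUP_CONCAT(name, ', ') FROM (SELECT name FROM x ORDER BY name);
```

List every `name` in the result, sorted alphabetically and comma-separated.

Carol, Dave, Ivan, Judy, Karl, Liam, Nina

Base: id=6 (Judy) at level 0.
Iteration 1: rows with manager_id in {6} -> Carol (id 7, level 1).
Iteration 2: rows with manager_id in {7} -> Ivan (id 9, level 2), Liam (id 10, level 2).
Iteration 3: rows with manager_id in {9,10} -> Dave (id 12, level 3), Nina (id 15, level 3).
Iteration 4: rows with manager_id in {12,15} -> Karl (id 13, level 4).
Iteration 5: no rows with manager_id in {13}; recursion stops.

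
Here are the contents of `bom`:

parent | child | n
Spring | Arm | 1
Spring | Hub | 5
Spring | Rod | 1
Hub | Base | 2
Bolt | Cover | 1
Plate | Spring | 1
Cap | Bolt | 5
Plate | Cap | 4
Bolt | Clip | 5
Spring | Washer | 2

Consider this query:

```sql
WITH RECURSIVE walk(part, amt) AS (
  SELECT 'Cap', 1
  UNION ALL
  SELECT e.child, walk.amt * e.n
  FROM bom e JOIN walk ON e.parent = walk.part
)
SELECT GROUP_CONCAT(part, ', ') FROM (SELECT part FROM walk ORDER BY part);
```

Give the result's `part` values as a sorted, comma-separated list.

Bolt, Cap, Clip, Cover

Base: (Cap, amt=1).
Iteration 1: components of {Cap} -> Bolt = 1*5 = 5.
Iteration 2: components of {Bolt} -> Clip = 5*5 = 25, Cover = 5*1 = 5.
Iteration 3: no further components; recursion stops.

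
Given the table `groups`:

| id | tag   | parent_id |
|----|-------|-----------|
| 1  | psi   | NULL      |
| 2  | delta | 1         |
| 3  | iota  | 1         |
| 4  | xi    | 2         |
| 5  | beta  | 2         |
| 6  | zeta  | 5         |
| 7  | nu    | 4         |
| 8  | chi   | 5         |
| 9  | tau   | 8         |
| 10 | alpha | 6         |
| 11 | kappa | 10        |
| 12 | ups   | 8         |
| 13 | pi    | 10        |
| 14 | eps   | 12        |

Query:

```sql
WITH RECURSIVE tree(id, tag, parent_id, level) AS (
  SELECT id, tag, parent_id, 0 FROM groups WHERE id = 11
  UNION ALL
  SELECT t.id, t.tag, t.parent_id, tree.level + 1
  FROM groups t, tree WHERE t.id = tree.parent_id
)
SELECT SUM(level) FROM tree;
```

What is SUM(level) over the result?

15

Base: id=11 (kappa), parent_id=10, level 0.
Iteration 1: join on id=10 -> alpha (id 10, parent_id=6, level 1).
Iteration 2: join on id=6 -> zeta (id 6, parent_id=5, level 2).
Iteration 3: join on id=5 -> beta (id 5, parent_id=2, level 3).
Iteration 4: join on id=2 -> delta (id 2, parent_id=1, level 4).
Iteration 5: join on id=1 -> psi (id 1, parent_id=NULL, level 5).
Iteration 6: parent_id is NULL; no match; recursion stops.
SUM(level) = 0 + 1 + 2 + 3 + 4 + 5 = 15.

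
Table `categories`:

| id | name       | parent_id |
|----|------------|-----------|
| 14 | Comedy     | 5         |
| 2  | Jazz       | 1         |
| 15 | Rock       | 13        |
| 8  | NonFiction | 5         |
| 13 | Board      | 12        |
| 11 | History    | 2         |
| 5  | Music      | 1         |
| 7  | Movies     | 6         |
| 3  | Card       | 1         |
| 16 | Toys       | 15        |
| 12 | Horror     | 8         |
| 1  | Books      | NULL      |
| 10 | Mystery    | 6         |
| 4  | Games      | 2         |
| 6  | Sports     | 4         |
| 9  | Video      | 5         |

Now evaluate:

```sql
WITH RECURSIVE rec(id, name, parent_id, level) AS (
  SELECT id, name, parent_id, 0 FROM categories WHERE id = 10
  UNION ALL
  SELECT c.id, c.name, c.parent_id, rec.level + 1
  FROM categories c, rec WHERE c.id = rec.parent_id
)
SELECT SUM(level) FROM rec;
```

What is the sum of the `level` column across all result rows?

Base: id=10 (Mystery), parent_id=6, level 0.
Iteration 1: join on id=6 -> Sports (id 6, parent_id=4, level 1).
Iteration 2: join on id=4 -> Games (id 4, parent_id=2, level 2).
Iteration 3: join on id=2 -> Jazz (id 2, parent_id=1, level 3).
Iteration 4: join on id=1 -> Books (id 1, parent_id=NULL, level 4).
Iteration 5: parent_id is NULL; no match; recursion stops.
SUM(level) = 0 + 1 + 2 + 3 + 4 = 10.

10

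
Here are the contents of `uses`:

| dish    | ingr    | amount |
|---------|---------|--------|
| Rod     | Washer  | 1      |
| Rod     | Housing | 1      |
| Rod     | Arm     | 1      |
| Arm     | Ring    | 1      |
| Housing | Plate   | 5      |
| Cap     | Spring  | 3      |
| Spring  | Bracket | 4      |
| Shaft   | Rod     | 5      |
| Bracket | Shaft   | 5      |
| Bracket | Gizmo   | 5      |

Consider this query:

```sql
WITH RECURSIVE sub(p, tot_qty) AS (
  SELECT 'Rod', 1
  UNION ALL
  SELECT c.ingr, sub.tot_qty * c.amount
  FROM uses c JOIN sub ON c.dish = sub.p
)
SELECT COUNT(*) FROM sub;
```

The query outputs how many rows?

6

Base: (Rod, tot_qty=1).
Iteration 1: components of {Rod} -> Arm = 1*1 = 1, Housing = 1*1 = 1, Washer = 1*1 = 1.
Iteration 2: components of {Arm,Housing,Washer} -> Plate = 1*5 = 5, Ring = 1*1 = 1.
Iteration 3: no further components; recursion stops.
Total rows emitted: 6.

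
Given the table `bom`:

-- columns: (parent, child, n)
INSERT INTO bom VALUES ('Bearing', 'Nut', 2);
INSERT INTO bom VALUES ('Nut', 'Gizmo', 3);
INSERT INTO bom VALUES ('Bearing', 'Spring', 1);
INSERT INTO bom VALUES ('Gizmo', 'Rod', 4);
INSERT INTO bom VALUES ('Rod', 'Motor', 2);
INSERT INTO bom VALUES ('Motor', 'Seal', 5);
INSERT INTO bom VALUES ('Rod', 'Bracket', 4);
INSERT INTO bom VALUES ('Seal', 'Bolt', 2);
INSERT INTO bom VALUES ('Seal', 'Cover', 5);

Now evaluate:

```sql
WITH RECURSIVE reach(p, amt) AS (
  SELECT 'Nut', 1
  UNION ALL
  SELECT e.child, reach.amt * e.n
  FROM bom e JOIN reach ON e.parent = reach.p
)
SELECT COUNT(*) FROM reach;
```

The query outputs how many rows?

Base: (Nut, amt=1).
Iteration 1: components of {Nut} -> Gizmo = 1*3 = 3.
Iteration 2: components of {Gizmo} -> Rod = 3*4 = 12.
Iteration 3: components of {Rod} -> Bracket = 12*4 = 48, Motor = 12*2 = 24.
Iteration 4: components of {Bracket,Motor} -> Seal = 24*5 = 120.
Iteration 5: components of {Seal} -> Bolt = 120*2 = 240, Cover = 120*5 = 600.
Iteration 6: no further components; recursion stops.
Total rows emitted: 8.

8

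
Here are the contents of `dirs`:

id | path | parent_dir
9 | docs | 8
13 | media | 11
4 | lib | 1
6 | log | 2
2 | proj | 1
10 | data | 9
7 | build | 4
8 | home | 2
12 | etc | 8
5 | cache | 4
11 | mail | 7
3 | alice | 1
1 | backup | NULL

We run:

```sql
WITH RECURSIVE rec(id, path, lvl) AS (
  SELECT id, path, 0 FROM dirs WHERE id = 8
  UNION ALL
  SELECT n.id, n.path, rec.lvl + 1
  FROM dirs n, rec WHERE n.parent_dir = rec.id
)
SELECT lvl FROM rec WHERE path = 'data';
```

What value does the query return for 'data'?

Base: id=8 (home) at lvl 0.
Iteration 1: rows with parent_dir in {8} -> docs (id 9, lvl 1), etc (id 12, lvl 1).
Iteration 2: rows with parent_dir in {9,12} -> data (id 10, lvl 2).
Iteration 3: no rows with parent_dir in {10}; recursion stops.

2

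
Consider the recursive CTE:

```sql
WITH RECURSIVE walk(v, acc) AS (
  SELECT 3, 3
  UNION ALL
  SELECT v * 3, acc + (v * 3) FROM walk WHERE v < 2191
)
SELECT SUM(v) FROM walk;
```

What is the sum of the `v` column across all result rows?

9840

Base: v=3, acc=3.
Iteration 1: 3 < 2191 holds -> v = 3 * 3 = 9, acc = 3 + 9 = 12.
Iteration 2: 9 < 2191 holds -> v = 9 * 3 = 27, acc = 12 + 27 = 39.
Iteration 3: 27 < 2191 holds -> v = 27 * 3 = 81, acc = 39 + 81 = 120.
Iteration 4: 81 < 2191 holds -> v = 81 * 3 = 243, acc = 120 + 243 = 363.
Iteration 5: 243 < 2191 holds -> v = 243 * 3 = 729, acc = 363 + 729 = 1092.
Iteration 6: 729 < 2191 holds -> v = 729 * 3 = 2187, acc = 1092 + 2187 = 3279.
Iteration 7: 2187 < 2191 holds -> v = 2187 * 3 = 6561, acc = 3279 + 6561 = 9840.
Iteration 8: 6561 < 2191 fails; recursion stops.
SUM(v) = 3 + 9 + 27 + 81 + 243 + 729 + 2187 + 6561 = 9840.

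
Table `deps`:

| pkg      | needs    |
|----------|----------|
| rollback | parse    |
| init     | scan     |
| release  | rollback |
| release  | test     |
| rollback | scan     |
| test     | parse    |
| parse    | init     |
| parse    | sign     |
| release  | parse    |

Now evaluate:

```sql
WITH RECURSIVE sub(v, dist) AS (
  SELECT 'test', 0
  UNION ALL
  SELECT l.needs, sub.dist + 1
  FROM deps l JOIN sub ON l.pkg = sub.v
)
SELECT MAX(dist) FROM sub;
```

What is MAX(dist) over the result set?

3

Base: (test, dist=0).
Iteration 1: edges from {test} -> (parse, dist=1).
Iteration 2: edges from {parse} -> (init, dist=2), (sign, dist=2).
Iteration 3: edges from {init,sign} -> (scan, dist=3).
Iteration 4: no outgoing edges from {scan}; recursion stops.
dist values: 0, 1, 2, 2, 3; the maximum is 3.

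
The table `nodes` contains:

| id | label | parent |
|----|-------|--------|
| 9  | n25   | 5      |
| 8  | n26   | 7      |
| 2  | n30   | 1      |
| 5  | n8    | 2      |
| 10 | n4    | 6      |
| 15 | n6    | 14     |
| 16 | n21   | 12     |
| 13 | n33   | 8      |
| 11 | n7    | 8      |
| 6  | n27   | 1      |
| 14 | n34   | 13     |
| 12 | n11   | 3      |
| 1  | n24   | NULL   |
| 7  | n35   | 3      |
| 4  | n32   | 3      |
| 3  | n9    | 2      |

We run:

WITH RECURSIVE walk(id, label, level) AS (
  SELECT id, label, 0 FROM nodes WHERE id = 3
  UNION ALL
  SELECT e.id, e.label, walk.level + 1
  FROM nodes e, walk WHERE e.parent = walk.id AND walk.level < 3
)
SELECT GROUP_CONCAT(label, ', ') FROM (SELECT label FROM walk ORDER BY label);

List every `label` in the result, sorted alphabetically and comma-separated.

Base: id=3 (n9) at level 0.
Iteration 1: rows with parent in {3} -> n32 (id 4, level 1), n35 (id 7, level 1), n11 (id 12, level 1).
Iteration 2: rows with parent in {4,7,12} -> n26 (id 8, level 2), n21 (id 16, level 2).
Iteration 3: rows with parent in {8,16} -> n7 (id 11, level 3), n33 (id 13, level 3).
Iteration 4: level < 3 fails for all current rows; recursion stops.

n11, n21, n26, n32, n33, n35, n7, n9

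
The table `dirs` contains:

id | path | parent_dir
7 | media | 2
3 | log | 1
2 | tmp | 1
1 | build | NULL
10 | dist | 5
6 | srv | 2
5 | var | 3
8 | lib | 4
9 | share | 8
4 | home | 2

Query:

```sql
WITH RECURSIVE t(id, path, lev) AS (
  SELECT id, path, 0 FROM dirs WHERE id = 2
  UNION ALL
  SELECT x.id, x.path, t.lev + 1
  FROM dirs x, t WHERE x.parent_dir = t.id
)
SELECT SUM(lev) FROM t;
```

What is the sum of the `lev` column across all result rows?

Base: id=2 (tmp) at lev 0.
Iteration 1: rows with parent_dir in {2} -> home (id 4, lev 1), srv (id 6, lev 1), media (id 7, lev 1).
Iteration 2: rows with parent_dir in {4,6,7} -> lib (id 8, lev 2).
Iteration 3: rows with parent_dir in {8} -> share (id 9, lev 3).
Iteration 4: no rows with parent_dir in {9}; recursion stops.
SUM(lev) = 0 + 1 + 1 + 1 + 2 + 3 = 8.

8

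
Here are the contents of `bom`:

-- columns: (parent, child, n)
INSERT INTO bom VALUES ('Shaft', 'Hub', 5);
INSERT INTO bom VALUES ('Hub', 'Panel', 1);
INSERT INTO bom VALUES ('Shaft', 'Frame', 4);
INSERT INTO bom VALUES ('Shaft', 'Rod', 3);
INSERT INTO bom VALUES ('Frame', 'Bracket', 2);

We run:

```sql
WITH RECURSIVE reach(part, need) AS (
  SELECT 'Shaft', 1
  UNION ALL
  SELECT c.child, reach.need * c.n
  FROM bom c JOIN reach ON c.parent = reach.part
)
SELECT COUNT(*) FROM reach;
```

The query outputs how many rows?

6

Base: (Shaft, need=1).
Iteration 1: components of {Shaft} -> Frame = 1*4 = 4, Hub = 1*5 = 5, Rod = 1*3 = 3.
Iteration 2: components of {Frame,Hub,Rod} -> Bracket = 4*2 = 8, Panel = 5*1 = 5.
Iteration 3: no further components; recursion stops.
Total rows emitted: 6.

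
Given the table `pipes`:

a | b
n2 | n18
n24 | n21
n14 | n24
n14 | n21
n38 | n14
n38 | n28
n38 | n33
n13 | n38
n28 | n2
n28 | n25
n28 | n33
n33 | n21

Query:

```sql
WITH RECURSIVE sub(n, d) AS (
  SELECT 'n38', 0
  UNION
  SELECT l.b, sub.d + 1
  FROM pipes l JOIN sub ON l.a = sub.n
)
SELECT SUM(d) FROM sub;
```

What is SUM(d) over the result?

19

Base: (n38, d=0).
Iteration 1: edges from {n38} -> (n14, d=1), (n28, d=1), (n33, d=1).
Iteration 2: edges from {n14,n28,n33} -> (n2, d=2), (n21, d=2), (n24, d=2), (n25, d=2), (n33, d=2). [UNION drops 1 duplicate row(s)]
Iteration 3: edges from {n2,n21,n24,n25,n33} -> (n18, d=3), (n21, d=3). [UNION drops 1 duplicate row(s)]
Iteration 4: no outgoing edges from {n18,n21}; recursion stops.
SUM(d) = 0 + 1 + 1 + 1 + 2 + 2 + 2 + 2 + 2 + 3 + 3 = 19.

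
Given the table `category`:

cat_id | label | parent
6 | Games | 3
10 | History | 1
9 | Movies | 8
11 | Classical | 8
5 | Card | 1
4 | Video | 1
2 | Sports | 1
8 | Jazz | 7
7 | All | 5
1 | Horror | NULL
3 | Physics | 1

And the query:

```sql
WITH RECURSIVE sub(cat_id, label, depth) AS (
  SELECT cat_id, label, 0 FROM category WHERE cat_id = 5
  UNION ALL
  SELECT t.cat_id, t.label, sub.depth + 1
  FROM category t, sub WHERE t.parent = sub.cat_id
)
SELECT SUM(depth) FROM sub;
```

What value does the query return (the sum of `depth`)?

Base: cat_id=5 (Card) at depth 0.
Iteration 1: rows with parent in {5} -> All (id 7, depth 1).
Iteration 2: rows with parent in {7} -> Jazz (id 8, depth 2).
Iteration 3: rows with parent in {8} -> Movies (id 9, depth 3), Classical (id 11, depth 3).
Iteration 4: no rows with parent in {9,11}; recursion stops.
SUM(depth) = 0 + 1 + 2 + 3 + 3 = 9.

9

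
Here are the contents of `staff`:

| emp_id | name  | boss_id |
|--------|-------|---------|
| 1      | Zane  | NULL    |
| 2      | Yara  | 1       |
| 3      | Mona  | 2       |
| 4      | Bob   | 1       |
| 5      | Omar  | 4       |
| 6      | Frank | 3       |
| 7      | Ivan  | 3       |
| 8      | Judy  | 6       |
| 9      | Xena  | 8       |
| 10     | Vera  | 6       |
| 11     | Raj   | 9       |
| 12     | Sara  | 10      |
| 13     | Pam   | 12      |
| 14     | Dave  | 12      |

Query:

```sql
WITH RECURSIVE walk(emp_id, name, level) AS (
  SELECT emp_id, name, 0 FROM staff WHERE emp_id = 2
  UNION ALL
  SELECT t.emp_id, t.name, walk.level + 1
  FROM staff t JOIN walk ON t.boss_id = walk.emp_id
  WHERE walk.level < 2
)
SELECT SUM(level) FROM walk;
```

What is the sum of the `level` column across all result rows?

5

Base: emp_id=2 (Yara) at level 0.
Iteration 1: rows with boss_id in {2} -> Mona (id 3, level 1).
Iteration 2: rows with boss_id in {3} -> Frank (id 6, level 2), Ivan (id 7, level 2).
Iteration 3: level < 2 fails for all current rows; recursion stops.
SUM(level) = 0 + 1 + 2 + 2 = 5.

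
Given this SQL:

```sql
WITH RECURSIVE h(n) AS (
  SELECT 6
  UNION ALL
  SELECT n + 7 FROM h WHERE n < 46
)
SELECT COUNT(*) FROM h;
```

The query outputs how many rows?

Base: n=6.
Iteration 1: 6 < 46 holds -> n = 6 + 7 = 13.
Iteration 2: 13 < 46 holds -> n = 13 + 7 = 20.
Iteration 3: 20 < 46 holds -> n = 20 + 7 = 27.
Iteration 4: 27 < 46 holds -> n = 27 + 7 = 34.
Iteration 5: 34 < 46 holds -> n = 34 + 7 = 41.
Iteration 6: 41 < 46 holds -> n = 41 + 7 = 48.
Iteration 7: 48 < 46 fails; recursion stops.
Total rows emitted: 7.

7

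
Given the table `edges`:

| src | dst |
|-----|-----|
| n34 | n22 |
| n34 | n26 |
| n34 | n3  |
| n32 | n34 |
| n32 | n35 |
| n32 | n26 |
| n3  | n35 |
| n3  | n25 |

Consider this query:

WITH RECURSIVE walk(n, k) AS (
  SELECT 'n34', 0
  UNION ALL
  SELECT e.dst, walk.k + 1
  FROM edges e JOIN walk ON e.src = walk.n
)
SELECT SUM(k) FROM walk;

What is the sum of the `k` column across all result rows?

7

Base: (n34, k=0).
Iteration 1: edges from {n34} -> (n22, k=1), (n26, k=1), (n3, k=1).
Iteration 2: edges from {n22,n26,n3} -> (n25, k=2), (n35, k=2).
Iteration 3: no outgoing edges from {n25,n35}; recursion stops.
SUM(k) = 0 + 1 + 1 + 1 + 2 + 2 = 7.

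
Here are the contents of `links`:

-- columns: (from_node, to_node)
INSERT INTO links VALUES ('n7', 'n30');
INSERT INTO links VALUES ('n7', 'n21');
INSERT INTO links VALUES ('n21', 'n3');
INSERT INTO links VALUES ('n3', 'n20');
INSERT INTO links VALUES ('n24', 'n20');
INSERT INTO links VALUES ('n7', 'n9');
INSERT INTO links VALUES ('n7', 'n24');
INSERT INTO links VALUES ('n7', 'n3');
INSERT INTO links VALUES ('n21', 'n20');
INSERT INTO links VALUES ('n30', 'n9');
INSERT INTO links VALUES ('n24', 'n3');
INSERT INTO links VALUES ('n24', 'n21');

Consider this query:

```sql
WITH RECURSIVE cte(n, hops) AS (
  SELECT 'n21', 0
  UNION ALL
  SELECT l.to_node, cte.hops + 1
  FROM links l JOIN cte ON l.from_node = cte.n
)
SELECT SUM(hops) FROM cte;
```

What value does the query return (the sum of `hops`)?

4

Base: (n21, hops=0).
Iteration 1: edges from {n21} -> (n20, hops=1), (n3, hops=1).
Iteration 2: edges from {n20,n3} -> (n20, hops=2).
Iteration 3: no outgoing edges from {n20}; recursion stops.
SUM(hops) = 0 + 1 + 1 + 2 = 4.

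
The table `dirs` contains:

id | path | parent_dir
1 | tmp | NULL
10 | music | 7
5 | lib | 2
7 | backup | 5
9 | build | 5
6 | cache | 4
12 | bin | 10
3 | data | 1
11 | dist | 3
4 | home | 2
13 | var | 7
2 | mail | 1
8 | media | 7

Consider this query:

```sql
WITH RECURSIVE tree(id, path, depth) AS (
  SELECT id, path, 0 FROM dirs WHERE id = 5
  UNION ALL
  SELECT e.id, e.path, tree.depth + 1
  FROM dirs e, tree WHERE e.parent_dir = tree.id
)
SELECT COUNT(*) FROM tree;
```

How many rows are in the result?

7

Base: id=5 (lib) at depth 0.
Iteration 1: rows with parent_dir in {5} -> backup (id 7, depth 1), build (id 9, depth 1).
Iteration 2: rows with parent_dir in {7,9} -> media (id 8, depth 2), music (id 10, depth 2), var (id 13, depth 2).
Iteration 3: rows with parent_dir in {8,10,13} -> bin (id 12, depth 3).
Iteration 4: no rows with parent_dir in {12}; recursion stops.
Total rows emitted: 7.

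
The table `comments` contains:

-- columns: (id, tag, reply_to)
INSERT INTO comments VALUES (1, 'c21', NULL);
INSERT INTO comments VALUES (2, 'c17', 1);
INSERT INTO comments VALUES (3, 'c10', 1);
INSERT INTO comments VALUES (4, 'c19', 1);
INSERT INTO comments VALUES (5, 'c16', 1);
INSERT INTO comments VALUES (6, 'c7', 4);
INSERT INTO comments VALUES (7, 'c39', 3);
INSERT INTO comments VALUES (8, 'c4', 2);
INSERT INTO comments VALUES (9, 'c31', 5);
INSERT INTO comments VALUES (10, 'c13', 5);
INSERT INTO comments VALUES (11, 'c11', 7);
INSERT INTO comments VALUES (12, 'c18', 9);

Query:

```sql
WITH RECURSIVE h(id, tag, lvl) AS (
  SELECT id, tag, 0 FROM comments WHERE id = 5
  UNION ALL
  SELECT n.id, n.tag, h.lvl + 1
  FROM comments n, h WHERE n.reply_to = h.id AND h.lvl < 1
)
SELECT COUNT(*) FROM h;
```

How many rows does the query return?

3

Base: id=5 (c16) at lvl 0.
Iteration 1: rows with reply_to in {5} -> c31 (id 9, lvl 1), c13 (id 10, lvl 1).
Iteration 2: lvl < 1 fails for all current rows; recursion stops.
Total rows emitted: 3.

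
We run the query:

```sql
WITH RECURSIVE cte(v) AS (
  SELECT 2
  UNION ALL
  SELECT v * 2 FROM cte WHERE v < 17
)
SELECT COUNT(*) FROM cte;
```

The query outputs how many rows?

5

Base: v=2.
Iteration 1: 2 < 17 holds -> v = 2 * 2 = 4.
Iteration 2: 4 < 17 holds -> v = 4 * 2 = 8.
Iteration 3: 8 < 17 holds -> v = 8 * 2 = 16.
Iteration 4: 16 < 17 holds -> v = 16 * 2 = 32.
Iteration 5: 32 < 17 fails; recursion stops.
Total rows emitted: 5.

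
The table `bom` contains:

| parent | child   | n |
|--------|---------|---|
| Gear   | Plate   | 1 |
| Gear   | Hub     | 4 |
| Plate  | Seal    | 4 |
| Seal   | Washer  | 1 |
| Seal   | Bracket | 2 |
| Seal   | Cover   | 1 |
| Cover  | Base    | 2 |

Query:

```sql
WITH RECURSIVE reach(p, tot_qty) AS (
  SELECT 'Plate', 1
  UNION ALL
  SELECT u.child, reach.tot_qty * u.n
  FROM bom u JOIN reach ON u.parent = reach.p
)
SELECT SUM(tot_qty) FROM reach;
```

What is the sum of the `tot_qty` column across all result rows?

29

Base: (Plate, tot_qty=1).
Iteration 1: components of {Plate} -> Seal = 1*4 = 4.
Iteration 2: components of {Seal} -> Bracket = 4*2 = 8, Cover = 4*1 = 4, Washer = 4*1 = 4.
Iteration 3: components of {Bracket,Cover,Washer} -> Base = 4*2 = 8.
Iteration 4: no further components; recursion stops.
SUM(tot_qty) = 1 + 4 + 4 + 8 + 4 + 8 = 29.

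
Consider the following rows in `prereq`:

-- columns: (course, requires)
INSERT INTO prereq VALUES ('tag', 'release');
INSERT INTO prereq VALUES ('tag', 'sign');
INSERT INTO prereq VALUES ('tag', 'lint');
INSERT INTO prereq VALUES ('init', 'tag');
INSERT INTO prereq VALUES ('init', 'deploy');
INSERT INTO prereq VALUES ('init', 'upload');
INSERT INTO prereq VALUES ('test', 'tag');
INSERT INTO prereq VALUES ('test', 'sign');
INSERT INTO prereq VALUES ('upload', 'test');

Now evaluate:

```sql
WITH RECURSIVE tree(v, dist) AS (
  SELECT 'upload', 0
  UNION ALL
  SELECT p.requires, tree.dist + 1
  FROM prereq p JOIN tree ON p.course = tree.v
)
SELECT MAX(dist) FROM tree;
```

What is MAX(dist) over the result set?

3

Base: (upload, dist=0).
Iteration 1: edges from {upload} -> (test, dist=1).
Iteration 2: edges from {test} -> (sign, dist=2), (tag, dist=2).
Iteration 3: edges from {sign,tag} -> (lint, dist=3), (release, dist=3), (sign, dist=3).
Iteration 4: no outgoing edges from {lint,release,sign}; recursion stops.
dist values: 0, 1, 2, 2, 3, 3, 3; the maximum is 3.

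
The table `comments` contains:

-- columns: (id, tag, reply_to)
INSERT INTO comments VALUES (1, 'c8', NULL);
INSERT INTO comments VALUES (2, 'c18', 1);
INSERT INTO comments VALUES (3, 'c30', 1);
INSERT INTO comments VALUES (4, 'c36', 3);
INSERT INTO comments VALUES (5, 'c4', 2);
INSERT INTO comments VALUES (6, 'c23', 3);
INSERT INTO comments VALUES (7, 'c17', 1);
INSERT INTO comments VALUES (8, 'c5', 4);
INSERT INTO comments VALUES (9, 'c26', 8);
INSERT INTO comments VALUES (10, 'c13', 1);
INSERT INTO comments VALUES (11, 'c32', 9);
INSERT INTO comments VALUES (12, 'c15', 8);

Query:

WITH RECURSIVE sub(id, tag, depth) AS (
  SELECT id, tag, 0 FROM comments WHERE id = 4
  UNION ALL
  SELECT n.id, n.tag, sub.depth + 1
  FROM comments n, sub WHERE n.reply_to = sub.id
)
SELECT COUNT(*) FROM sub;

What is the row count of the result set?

Base: id=4 (c36) at depth 0.
Iteration 1: rows with reply_to in {4} -> c5 (id 8, depth 1).
Iteration 2: rows with reply_to in {8} -> c26 (id 9, depth 2), c15 (id 12, depth 2).
Iteration 3: rows with reply_to in {9,12} -> c32 (id 11, depth 3).
Iteration 4: no rows with reply_to in {11}; recursion stops.
Total rows emitted: 5.

5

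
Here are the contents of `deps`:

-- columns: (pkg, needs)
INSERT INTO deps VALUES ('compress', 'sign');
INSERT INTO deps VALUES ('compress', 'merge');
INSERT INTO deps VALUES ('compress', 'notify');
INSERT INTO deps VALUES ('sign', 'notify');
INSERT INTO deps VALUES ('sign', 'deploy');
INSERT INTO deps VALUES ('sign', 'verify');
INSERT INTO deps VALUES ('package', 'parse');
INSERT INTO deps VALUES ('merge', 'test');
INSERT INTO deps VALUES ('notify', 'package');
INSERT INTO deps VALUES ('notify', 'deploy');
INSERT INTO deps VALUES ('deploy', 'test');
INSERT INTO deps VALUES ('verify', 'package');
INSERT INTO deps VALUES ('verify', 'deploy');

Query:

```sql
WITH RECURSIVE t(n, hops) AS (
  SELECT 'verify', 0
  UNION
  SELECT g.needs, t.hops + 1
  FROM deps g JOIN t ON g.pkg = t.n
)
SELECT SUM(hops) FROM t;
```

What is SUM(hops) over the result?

Base: (verify, hops=0).
Iteration 1: edges from {verify} -> (deploy, hops=1), (package, hops=1).
Iteration 2: edges from {deploy,package} -> (parse, hops=2), (test, hops=2).
Iteration 3: no outgoing edges from {parse,test}; recursion stops.
SUM(hops) = 0 + 1 + 1 + 2 + 2 = 6.

6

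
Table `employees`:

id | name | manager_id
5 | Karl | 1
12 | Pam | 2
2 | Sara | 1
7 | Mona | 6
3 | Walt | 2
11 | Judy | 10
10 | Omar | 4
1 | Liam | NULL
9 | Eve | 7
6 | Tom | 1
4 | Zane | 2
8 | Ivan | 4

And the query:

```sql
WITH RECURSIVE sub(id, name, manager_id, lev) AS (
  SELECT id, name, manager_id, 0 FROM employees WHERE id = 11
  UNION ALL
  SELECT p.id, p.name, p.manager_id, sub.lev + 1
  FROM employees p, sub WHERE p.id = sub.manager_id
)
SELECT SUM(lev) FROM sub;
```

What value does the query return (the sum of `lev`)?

Base: id=11 (Judy), manager_id=10, lev 0.
Iteration 1: join on id=10 -> Omar (id 10, manager_id=4, lev 1).
Iteration 2: join on id=4 -> Zane (id 4, manager_id=2, lev 2).
Iteration 3: join on id=2 -> Sara (id 2, manager_id=1, lev 3).
Iteration 4: join on id=1 -> Liam (id 1, manager_id=NULL, lev 4).
Iteration 5: manager_id is NULL; no match; recursion stops.
SUM(lev) = 0 + 1 + 2 + 3 + 4 = 10.

10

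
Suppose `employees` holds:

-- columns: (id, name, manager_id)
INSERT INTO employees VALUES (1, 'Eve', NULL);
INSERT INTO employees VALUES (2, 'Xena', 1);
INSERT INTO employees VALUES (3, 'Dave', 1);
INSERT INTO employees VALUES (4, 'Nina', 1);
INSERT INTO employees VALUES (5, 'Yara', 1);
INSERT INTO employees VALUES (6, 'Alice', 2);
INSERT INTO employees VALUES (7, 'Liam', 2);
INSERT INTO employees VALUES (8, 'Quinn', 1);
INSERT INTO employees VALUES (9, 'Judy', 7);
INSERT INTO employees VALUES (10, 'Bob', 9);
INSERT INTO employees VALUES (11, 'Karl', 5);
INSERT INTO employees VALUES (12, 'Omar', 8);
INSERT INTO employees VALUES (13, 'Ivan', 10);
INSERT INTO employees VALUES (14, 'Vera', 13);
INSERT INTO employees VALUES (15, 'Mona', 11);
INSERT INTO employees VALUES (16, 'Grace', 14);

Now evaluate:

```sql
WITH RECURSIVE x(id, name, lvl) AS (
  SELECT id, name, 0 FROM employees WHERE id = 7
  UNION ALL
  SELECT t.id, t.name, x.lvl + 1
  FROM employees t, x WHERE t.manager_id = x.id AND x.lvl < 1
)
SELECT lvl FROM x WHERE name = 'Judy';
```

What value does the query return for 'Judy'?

Base: id=7 (Liam) at lvl 0.
Iteration 1: rows with manager_id in {7} -> Judy (id 9, lvl 1).
Iteration 2: lvl < 1 fails for all current rows; recursion stops.

1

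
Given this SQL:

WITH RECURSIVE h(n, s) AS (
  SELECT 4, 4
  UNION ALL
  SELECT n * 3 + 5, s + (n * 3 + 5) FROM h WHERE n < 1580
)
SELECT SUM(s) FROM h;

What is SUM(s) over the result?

Base: n=4, s=4.
Iteration 1: 4 < 1580 holds -> n = 4 * 3 + 5 = 17, s = 4 + 17 = 21.
Iteration 2: 17 < 1580 holds -> n = 17 * 3 + 5 = 56, s = 21 + 56 = 77.
Iteration 3: 56 < 1580 holds -> n = 56 * 3 + 5 = 173, s = 77 + 173 = 250.
Iteration 4: 173 < 1580 holds -> n = 173 * 3 + 5 = 524, s = 250 + 524 = 774.
Iteration 5: 524 < 1580 holds -> n = 524 * 3 + 5 = 1577, s = 774 + 1577 = 2351.
Iteration 6: 1577 < 1580 holds -> n = 1577 * 3 + 5 = 4736, s = 2351 + 4736 = 7087.
Iteration 7: 4736 < 1580 fails; recursion stops.
SUM(s) = 4 + 21 + 77 + 250 + 774 + 2351 + 7087 = 10564.

10564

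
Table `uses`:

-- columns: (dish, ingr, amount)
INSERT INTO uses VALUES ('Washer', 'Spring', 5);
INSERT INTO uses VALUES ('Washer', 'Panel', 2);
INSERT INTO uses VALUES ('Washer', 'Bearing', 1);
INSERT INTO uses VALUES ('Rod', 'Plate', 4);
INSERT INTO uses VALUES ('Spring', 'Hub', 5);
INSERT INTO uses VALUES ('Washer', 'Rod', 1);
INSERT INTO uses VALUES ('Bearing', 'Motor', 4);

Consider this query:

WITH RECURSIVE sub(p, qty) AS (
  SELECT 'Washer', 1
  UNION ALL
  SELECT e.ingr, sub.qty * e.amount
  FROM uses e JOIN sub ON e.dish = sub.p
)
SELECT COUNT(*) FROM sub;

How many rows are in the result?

Base: (Washer, qty=1).
Iteration 1: components of {Washer} -> Bearing = 1*1 = 1, Panel = 1*2 = 2, Rod = 1*1 = 1, Spring = 1*5 = 5.
Iteration 2: components of {Bearing,Panel,Rod,Spring} -> Hub = 5*5 = 25, Motor = 1*4 = 4, Plate = 1*4 = 4.
Iteration 3: no further components; recursion stops.
Total rows emitted: 8.

8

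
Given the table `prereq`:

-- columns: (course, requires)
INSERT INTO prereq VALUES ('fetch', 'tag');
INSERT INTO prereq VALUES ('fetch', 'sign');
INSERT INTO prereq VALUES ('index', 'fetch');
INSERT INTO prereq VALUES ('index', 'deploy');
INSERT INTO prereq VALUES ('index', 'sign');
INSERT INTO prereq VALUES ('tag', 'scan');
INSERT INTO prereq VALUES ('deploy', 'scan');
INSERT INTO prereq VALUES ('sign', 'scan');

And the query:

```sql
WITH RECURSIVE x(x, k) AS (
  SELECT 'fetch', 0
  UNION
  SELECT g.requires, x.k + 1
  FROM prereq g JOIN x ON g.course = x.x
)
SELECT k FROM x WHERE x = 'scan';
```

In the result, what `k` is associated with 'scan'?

2

Base: (fetch, k=0).
Iteration 1: edges from {fetch} -> (sign, k=1), (tag, k=1).
Iteration 2: edges from {sign,tag} -> (scan, k=2). [UNION drops 1 duplicate row(s)]
Iteration 3: no outgoing edges from {scan}; recursion stops.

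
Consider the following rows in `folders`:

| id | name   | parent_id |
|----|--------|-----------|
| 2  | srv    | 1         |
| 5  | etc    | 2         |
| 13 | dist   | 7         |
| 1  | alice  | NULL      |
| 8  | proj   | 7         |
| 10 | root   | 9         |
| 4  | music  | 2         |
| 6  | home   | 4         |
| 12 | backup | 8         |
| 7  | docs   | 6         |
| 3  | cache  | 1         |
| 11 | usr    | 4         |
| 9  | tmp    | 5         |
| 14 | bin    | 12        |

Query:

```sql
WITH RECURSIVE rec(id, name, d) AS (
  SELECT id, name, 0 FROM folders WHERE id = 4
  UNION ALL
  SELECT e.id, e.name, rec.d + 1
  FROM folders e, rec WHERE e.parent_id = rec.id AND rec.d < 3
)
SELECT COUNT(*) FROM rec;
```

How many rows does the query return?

6

Base: id=4 (music) at d 0.
Iteration 1: rows with parent_id in {4} -> home (id 6, d 1), usr (id 11, d 1).
Iteration 2: rows with parent_id in {6,11} -> docs (id 7, d 2).
Iteration 3: rows with parent_id in {7} -> proj (id 8, d 3), dist (id 13, d 3).
Iteration 4: d < 3 fails for all current rows; recursion stops.
Total rows emitted: 6.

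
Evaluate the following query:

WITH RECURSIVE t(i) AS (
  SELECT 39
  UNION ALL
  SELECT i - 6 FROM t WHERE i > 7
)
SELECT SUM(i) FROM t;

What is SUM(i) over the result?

147

Base: i=39.
Iteration 1: 39 > 7 holds -> i = 39 - 6 = 33.
Iteration 2: 33 > 7 holds -> i = 33 - 6 = 27.
Iteration 3: 27 > 7 holds -> i = 27 - 6 = 21.
Iteration 4: 21 > 7 holds -> i = 21 - 6 = 15.
Iteration 5: 15 > 7 holds -> i = 15 - 6 = 9.
Iteration 6: 9 > 7 holds -> i = 9 - 6 = 3.
Iteration 7: 3 > 7 fails; recursion stops.
SUM(i) = 39 + 33 + 27 + 21 + 15 + 9 + 3 = 147.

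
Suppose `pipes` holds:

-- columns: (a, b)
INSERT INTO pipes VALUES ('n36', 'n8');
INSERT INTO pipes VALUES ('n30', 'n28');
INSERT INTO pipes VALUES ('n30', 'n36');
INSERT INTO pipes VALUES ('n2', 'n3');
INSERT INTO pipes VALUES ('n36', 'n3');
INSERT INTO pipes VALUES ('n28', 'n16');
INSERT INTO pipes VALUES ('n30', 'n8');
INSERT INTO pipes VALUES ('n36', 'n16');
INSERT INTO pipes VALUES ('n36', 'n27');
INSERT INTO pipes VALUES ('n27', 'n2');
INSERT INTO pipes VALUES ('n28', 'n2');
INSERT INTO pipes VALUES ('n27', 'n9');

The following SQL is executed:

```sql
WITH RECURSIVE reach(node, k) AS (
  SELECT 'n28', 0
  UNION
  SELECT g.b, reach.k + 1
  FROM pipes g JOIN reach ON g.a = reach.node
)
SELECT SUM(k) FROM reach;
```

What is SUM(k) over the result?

4

Base: (n28, k=0).
Iteration 1: edges from {n28} -> (n16, k=1), (n2, k=1).
Iteration 2: edges from {n16,n2} -> (n3, k=2).
Iteration 3: no outgoing edges from {n3}; recursion stops.
SUM(k) = 0 + 1 + 1 + 2 = 4.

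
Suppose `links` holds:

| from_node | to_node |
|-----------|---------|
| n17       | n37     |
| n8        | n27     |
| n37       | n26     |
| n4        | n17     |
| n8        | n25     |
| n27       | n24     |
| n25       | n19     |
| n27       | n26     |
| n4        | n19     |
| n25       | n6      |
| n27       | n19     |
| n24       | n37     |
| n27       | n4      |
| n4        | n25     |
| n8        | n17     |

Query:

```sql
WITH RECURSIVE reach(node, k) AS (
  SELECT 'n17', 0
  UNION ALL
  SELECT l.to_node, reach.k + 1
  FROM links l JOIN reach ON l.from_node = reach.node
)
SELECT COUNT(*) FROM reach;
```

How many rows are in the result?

3

Base: (n17, k=0).
Iteration 1: edges from {n17} -> (n37, k=1).
Iteration 2: edges from {n37} -> (n26, k=2).
Iteration 3: no outgoing edges from {n26}; recursion stops.
Total rows emitted: 3.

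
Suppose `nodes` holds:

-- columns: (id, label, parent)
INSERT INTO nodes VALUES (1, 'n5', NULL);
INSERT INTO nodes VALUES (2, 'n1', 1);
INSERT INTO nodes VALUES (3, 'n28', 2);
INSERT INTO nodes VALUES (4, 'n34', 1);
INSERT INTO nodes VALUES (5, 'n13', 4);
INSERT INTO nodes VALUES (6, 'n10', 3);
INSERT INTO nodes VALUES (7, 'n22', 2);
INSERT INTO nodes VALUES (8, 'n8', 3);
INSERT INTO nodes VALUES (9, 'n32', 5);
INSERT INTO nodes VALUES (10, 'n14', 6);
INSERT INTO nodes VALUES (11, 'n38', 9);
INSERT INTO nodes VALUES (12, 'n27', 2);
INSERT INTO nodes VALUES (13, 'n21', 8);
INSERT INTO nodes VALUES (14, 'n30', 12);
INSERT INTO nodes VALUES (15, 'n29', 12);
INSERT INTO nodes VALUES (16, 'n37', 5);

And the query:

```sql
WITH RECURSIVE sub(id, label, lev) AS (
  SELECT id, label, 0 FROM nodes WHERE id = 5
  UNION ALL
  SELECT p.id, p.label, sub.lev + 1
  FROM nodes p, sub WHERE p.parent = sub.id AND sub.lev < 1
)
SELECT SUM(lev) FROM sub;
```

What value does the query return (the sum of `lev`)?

Base: id=5 (n13) at lev 0.
Iteration 1: rows with parent in {5} -> n32 (id 9, lev 1), n37 (id 16, lev 1).
Iteration 2: lev < 1 fails for all current rows; recursion stops.
SUM(lev) = 0 + 1 + 1 = 2.

2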